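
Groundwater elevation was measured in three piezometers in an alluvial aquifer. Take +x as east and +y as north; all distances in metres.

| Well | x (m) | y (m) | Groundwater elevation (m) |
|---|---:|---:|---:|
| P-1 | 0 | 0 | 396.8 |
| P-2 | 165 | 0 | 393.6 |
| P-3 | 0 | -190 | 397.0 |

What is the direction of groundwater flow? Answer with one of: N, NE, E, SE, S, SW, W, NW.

E

∂h/∂x = (393.6 − 396.8) / (165 − 0) = -0.01939
∂h/∂y = (397.0 − 396.8) / (-190 − 0) = -0.001053
Flow = −∇h = (+0.01939 east, +0.001053 north), which points east.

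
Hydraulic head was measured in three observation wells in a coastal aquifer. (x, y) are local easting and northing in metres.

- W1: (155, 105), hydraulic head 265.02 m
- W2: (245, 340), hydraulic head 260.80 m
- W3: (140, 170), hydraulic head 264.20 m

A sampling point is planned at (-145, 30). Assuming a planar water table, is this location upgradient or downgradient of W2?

upgradient

Three-point gradient (reference W1): Δ to W2 = (90, 235, -4.22), Δ to W3 = (-15, 65, -0.82).
∂h/∂x = -0.008704, ∂h/∂y = -0.01462 (det = 9375).
Head at (-145, 30) = 265.02 + (-0.008704)·(-300) + (-0.01462)·(-75) = 268.73 m.
That is higher than the 260.80 m at W2, so the point is upgradient.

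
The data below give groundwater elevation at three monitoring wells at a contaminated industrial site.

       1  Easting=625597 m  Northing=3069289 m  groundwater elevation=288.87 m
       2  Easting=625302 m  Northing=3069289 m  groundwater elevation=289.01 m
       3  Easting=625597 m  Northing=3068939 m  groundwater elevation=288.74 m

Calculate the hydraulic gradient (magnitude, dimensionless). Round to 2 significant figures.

0.00060

∂h/∂x = (289.01 − 288.87) / (625302 − 625597) = -0.0004746
∂h/∂y = (288.74 − 288.87) / (3068939 − 3069289) = +0.0003714
|∇h| = √(-0.0004746² + 0.0003714²) = 0.0006026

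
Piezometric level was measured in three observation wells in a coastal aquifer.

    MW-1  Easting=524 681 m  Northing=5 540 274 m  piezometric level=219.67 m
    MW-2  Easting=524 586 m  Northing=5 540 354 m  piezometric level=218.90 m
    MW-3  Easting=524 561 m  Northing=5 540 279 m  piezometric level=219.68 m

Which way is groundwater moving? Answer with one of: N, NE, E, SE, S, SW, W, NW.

Differences from MW-1: to MW-2 (Δx, Δy, Δh) = (-95, 80, -0.77); to MW-3 = (-120, 5, +0.01).
Solve a·Δx + b·Δy = Δh: det = (-95)·5 − (-120)·80 = 9125.
∂h/∂x = [(-0.77)·5 − (+0.01)·80] / 9125 = -0.0005096
∂h/∂y = [(-95)·(+0.01) − (-120)·(-0.77)] / 9125 = -0.01023
Flow = −∇h = (+0.0005096 east, +0.01023 north), which points north.

N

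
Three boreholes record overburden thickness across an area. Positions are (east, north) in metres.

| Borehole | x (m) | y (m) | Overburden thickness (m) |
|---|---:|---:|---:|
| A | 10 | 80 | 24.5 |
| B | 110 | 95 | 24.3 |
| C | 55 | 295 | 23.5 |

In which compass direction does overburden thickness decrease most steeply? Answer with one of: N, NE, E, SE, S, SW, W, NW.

Taking A as reference: B−A = (100, 15, -0.2); C−A = (45, 215, -1.0).
Determinant of the coordinate differences = 100·215 − 45·15 = 20825.
∂d/∂x = [(-0.2)·215 − (-1.0)·15] / 20825 = -0.001345
∂d/∂y = [100·(-1.0) − 45·(-0.2)] / 20825 = -0.004370
Steepest decrease is along −∇f = (+0.001345 E, +0.004370 N) → north.

N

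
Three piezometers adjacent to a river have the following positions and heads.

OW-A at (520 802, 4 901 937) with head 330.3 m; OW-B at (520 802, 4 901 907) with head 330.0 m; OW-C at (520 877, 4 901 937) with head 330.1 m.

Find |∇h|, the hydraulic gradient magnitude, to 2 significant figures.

0.010

Differences from OW-A: to OW-B (Δx, Δy, Δh) = (0, -30, -0.3); to OW-C = (75, 0, -0.2).
Determinant of the coordinate differences = 0·0 − 75·(-30) = 2250.
∂h/∂x = [(-0.3)·0 − (-0.2)·(-30)] / 2250 = -0.002667
∂h/∂y = [0·(-0.2) − 75·(-0.3)] / 2250 = +0.01000
|∇h| = √(-0.002667² + 0.01000²) = 0.01035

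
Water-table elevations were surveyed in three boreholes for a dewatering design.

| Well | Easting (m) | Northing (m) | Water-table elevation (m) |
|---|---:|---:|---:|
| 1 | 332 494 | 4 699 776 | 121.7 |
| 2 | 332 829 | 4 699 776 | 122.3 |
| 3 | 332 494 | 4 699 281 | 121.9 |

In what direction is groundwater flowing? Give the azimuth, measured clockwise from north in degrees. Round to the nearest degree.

∂h/∂x = (122.3 − 121.7) / (332829 − 332494) = +0.001791
∂h/∂y = (121.9 − 121.7) / (4699281 − 4699776) = -0.0004040
Flow direction (−∇h) has components (-0.001791 E, +0.0004040 N).
Azimuth = atan2(E, N) = atan2(-0.001791, +0.0004040) = 282.7° ≈ 283°.

283°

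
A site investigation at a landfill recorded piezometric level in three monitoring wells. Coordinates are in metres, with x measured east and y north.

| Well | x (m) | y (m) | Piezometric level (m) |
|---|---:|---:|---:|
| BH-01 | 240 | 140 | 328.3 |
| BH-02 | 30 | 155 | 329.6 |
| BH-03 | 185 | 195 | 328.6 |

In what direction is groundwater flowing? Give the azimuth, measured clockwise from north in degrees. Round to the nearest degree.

083°

Taking BH-01 as reference: BH-02−BH-01 = (-210, 15, +1.3); BH-03−BH-01 = (-55, 55, +0.3).
Determinant of the coordinate differences = (-210)·55 − (-55)·15 = -10725.
∂h/∂x = [(+1.3)·55 − (+0.3)·15] / -10725 = -0.006247
∂h/∂y = [(-210)·(+0.3) − (-55)·(+1.3)] / -10725 = -0.0007925
Flow direction (−∇h) has components (+0.006247 E, +0.0007925 N).
Azimuth = atan2(E, N) = atan2(+0.006247, +0.0007925) = 82.8° ≈ 083°.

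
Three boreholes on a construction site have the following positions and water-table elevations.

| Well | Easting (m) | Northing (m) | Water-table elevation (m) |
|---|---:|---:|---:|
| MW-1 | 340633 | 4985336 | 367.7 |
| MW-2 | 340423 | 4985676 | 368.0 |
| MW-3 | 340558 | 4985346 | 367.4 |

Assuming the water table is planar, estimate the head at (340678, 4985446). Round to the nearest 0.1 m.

368.3 m

Taking MW-1 as reference: MW-2−MW-1 = (-210, 340, +0.3); MW-3−MW-1 = (-75, 10, -0.3).
Solve a·Δx + b·Δy = Δh: det = (-210)·10 − (-75)·340 = 23400.
∂h/∂x = [(+0.3)·10 − (-0.3)·340] / 23400 = +0.004487
∂h/∂y = [(-210)·(-0.3) − (-75)·(+0.3)] / 23400 = +0.003654
h(340678, 4985446) = 367.7 + (+0.004487)·(45) + (+0.003654)·(110) = 367.7 +0.202 +0.402 = 368.304 m.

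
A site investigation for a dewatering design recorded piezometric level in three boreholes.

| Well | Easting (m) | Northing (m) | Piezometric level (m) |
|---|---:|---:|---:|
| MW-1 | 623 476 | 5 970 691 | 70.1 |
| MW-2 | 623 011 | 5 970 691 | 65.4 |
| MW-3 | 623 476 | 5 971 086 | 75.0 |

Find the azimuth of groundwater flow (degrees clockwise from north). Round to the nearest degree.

219°

∂h/∂x = (65.4 − 70.1) / (623011 − 623476) = +0.01011
∂h/∂y = (75.0 − 70.1) / (5971086 − 5970691) = +0.01241
Flow direction (−∇h) has components (-0.01011 E, -0.01241 N).
Azimuth = atan2(E, N) = atan2(-0.01011, -0.01241) = 219.2° ≈ 219°.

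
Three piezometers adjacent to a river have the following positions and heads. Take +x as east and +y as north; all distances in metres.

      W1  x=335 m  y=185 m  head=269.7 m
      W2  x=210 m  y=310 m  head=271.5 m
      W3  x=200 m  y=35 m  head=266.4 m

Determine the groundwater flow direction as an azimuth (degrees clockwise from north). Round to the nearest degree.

192°

Three-point gradient (reference W1): Δ to W2 = (-125, 125, +1.8), Δ to W3 = (-135, -150, -3.3).
∂h/∂x = +0.004000, ∂h/∂y = +0.01840 (det = 35625).
Flow direction (−∇h) has components (-0.004000 E, -0.01840 N).
Azimuth = atan2(E, N) = atan2(-0.004000, -0.01840) = 192.3° ≈ 192°.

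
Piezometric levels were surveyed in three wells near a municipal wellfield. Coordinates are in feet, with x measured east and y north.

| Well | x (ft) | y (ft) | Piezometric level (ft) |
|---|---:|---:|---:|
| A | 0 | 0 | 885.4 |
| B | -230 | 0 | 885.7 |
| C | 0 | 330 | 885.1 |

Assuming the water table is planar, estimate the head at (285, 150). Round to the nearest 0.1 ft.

∂h/∂x = (885.7 − 885.4) / (-230 − 0) = -0.001304
∂h/∂y = (885.1 − 885.4) / (330 − 0) = -0.0009091
h(285, 150) = 885.4 + (-0.001304)·(285) + (-0.0009091)·(150) = 885.4 -0.372 -0.136 = 884.892 ft.

884.9 ft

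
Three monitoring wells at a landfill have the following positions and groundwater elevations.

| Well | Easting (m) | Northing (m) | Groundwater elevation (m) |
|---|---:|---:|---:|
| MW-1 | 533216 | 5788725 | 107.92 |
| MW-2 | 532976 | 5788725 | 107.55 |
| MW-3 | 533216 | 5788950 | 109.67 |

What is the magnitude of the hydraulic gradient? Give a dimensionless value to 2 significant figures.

0.0079

∂h/∂x = (107.55 − 107.92) / (532976 − 533216) = +0.001542
∂h/∂y = (109.67 − 107.92) / (5788950 − 5788725) = +0.007778
|∇h| = √(0.001542² + 0.007778²) = 0.007929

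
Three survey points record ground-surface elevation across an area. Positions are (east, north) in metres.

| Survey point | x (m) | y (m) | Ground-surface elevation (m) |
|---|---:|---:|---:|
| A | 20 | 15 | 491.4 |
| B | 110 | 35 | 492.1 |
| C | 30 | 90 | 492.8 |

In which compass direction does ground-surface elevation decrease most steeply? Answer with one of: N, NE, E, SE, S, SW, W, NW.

Taking A as reference: B−A = (90, 20, +0.7); C−A = (10, 75, +1.4).
Solve a·Δx + b·Δy = Δz: det = 90·75 − 10·20 = 6550.
∂z/∂x = [(+0.7)·75 − (+1.4)·20] / 6550 = +0.003740
∂z/∂y = [90·(+1.4) − 10·(+0.7)] / 6550 = +0.01817
Steepest decrease is along −∇f = (-0.003740 E, -0.01817 N) → south.

S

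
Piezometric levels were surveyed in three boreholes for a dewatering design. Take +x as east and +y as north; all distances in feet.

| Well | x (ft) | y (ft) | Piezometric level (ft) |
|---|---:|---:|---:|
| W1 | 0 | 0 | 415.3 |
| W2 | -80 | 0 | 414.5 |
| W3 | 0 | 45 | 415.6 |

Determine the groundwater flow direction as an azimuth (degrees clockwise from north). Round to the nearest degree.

236°

∂h/∂x = (414.5 − 415.3) / (-80 − 0) = +0.01000
∂h/∂y = (415.6 − 415.3) / (45 − 0) = +0.006667
Flow direction (−∇h) has components (-0.01000 E, -0.006667 N).
Azimuth = atan2(E, N) = atan2(-0.01000, -0.006667) = 236.3° ≈ 236°.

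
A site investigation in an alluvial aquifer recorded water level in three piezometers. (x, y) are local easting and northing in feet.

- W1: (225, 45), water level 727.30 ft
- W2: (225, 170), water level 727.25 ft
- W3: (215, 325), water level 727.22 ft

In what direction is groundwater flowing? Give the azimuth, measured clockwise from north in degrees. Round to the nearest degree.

083°

Differences from W1: to W2 (Δx, Δy, Δh) = (0, 125, -0.05); to W3 = (-10, 280, -0.08).
Solve a·Δx + b·Δy = Δh: det = 0·280 − (-10)·125 = 1250.
∂h/∂x = [(-0.05)·280 − (-0.08)·125] / 1250 = -0.003200
∂h/∂y = [0·(-0.08) − (-10)·(-0.05)] / 1250 = -0.0004000
Flow direction (−∇h) has components (+0.003200 E, +0.0004000 N).
Azimuth = atan2(E, N) = atan2(+0.003200, +0.0004000) = 82.9° ≈ 083°.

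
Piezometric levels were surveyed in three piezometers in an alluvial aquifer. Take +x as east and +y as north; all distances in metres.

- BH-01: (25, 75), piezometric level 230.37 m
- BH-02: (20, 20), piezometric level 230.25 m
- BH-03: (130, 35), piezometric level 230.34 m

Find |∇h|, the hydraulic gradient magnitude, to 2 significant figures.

0.0022

Differences from BH-01: to BH-02 (Δx, Δy, Δh) = (-5, -55, -0.12); to BH-03 = (105, -40, -0.03).
Determinant of the coordinate differences = (-5)·(-40) − 105·(-55) = 5975.
∂h/∂x = [(-0.12)·(-40) − (-0.03)·(-55)] / 5975 = +0.0005272
∂h/∂y = [(-5)·(-0.03) − 105·(-0.12)] / 5975 = +0.002134
|∇h| = √(0.0005272² + 0.002134²) = 0.002198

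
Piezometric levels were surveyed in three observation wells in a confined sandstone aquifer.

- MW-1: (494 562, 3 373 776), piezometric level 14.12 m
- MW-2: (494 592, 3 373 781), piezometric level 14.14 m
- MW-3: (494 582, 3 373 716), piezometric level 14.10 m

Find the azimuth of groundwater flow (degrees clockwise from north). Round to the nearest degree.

228°

Taking MW-1 as reference: MW-2−MW-1 = (30, 5, +0.02); MW-3−MW-1 = (20, -60, -0.02).
Determinant of the coordinate differences = 30·(-60) − 20·5 = -1900.
∂h/∂x = [(+0.02)·(-60) − (-0.02)·5] / -1900 = +0.0005789
∂h/∂y = [30·(-0.02) − 20·(+0.02)] / -1900 = +0.0005263
Flow direction (−∇h) has components (-0.0005789 E, -0.0005263 N).
Azimuth = atan2(E, N) = atan2(-0.0005789, -0.0005263) = 227.7° ≈ 228°.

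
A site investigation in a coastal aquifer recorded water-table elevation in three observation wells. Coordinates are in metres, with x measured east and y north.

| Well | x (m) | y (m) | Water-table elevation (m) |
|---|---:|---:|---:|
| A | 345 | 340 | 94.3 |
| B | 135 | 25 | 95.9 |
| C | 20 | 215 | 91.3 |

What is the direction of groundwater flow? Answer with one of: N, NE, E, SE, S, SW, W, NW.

Taking A as reference: B−A = (-210, -315, +1.6); C−A = (-325, -125, -3.0).
Solve a·Δx + b·Δy = Δh: det = (-210)·(-125) − (-325)·(-315) = -76125.
∂h/∂x = [(+1.6)·(-125) − (-3.0)·(-315)] / -76125 = +0.01504
∂h/∂y = [(-210)·(-3.0) − (-325)·(+1.6)] / -76125 = -0.01511
Flow = −∇h = (-0.01504 east, +0.01511 north), which points northwest.

NW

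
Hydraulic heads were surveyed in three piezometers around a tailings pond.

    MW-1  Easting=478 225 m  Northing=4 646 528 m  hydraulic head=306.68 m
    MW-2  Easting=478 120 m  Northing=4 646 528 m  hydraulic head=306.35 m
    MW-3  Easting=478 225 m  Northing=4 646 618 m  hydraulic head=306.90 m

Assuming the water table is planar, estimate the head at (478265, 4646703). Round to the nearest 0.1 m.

307.2 m

∂h/∂x = (306.35 − 306.68) / (478120 − 478225) = +0.003143
∂h/∂y = (306.90 − 306.68) / (4646618 − 4646528) = +0.002444
h(478265, 4646703) = 306.68 + (+0.003143)·(40) + (+0.002444)·(175) = 306.68 +0.126 +0.428 = 307.233 m.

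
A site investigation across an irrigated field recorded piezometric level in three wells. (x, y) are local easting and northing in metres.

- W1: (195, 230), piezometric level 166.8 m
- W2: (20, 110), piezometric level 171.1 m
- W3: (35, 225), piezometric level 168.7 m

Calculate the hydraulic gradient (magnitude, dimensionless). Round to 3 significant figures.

With h = a·x + b·y + c and W1 as origin, the differences give:
  (-175)·a + (-120)·b = +4.3
  (-160)·a + (-5)·b = +1.9
Eliminate b (×(-5) and ×(-120), subtract): -18325·a = 206.50 → a = ∂h/∂x = -0.01127
Back-substitute: b = ∂h/∂y = -0.01940.
|∇h| = √(-0.01127² + -0.01940²) = 0.02244

0.0224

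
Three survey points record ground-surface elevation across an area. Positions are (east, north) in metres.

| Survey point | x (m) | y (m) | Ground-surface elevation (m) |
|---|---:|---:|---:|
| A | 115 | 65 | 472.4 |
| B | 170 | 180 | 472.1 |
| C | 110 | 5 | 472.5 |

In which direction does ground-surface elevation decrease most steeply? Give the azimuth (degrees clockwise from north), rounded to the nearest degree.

Taking A as reference: B−A = (55, 115, -0.3); C−A = (-5, -60, +0.1).
Determinant of the coordinate differences = 55·(-60) − (-5)·115 = -2725.
∂z/∂x = [(-0.3)·(-60) − (+0.1)·115] / -2725 = -0.002385
∂z/∂y = [55·(+0.1) − (-5)·(-0.3)] / -2725 = -0.001468
Steepest decrease is along −∇f: components (+0.002385 E, +0.001468 N).
Azimuth = atan2(+0.002385, +0.001468) = 58.4° ≈ 058°.

058°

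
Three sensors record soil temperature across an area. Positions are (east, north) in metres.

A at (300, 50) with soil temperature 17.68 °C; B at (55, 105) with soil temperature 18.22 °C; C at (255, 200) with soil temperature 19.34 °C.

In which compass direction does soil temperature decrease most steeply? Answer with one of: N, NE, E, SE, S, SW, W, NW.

Three-point gradient (reference A): Δ to B = (-245, 55, +0.54), Δ to C = (-45, 150, +1.66).
∂T/∂x = +0.0003005, ∂T/∂y = +0.01116 (det = -34275).
Steepest decrease is along −∇f = (-0.0003005 E, -0.01116 N) → south.

S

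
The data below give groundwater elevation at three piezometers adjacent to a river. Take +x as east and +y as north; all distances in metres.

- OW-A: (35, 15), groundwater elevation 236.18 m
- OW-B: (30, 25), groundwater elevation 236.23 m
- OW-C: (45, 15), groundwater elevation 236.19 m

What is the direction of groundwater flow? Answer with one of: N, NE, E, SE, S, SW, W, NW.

Three-point gradient (reference OW-A): Δ to OW-B = (-5, 10, +0.05), Δ to OW-C = (10, 0, +0.01).
∂h/∂x = +0.0010000, ∂h/∂y = +0.005500 (det = -100).
Flow = −∇h = (-0.0010000 east, -0.005500 north), which points south.

S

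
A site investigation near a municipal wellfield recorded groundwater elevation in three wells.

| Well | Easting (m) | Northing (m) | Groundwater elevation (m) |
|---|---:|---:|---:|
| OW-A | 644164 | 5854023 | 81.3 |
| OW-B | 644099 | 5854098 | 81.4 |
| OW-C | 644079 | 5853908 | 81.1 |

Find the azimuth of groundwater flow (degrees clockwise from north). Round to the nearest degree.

With h = a·x + b·y + c and OW-A as origin, the differences give:
  (-65)·a + 75·b = +0.1
  (-85)·a + (-115)·b = -0.2
Eliminate b (×(-115) and ×75, subtract): 13850·a = 3.50 → a = ∂h/∂x = +0.0002527
Back-substitute: b = ∂h/∂y = +0.001552.
Flow direction (−∇h) has components (-0.0002527 E, -0.001552 N).
Azimuth = atan2(E, N) = atan2(-0.0002527, -0.001552) = 189.2° ≈ 189°.

189°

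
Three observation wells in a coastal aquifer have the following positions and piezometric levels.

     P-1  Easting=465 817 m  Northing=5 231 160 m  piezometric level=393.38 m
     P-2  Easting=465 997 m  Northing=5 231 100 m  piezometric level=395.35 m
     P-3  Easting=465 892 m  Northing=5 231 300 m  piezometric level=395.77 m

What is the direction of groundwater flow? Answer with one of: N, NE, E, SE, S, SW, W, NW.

SW

With h = a·x + b·y + c and P-1 as origin, the differences give:
  180·a + (-60)·b = +1.97
  75·a + 140·b = +2.39
Eliminate b (×140 and ×(-60), subtract): 29700·a = 419.200 → a = ∂h/∂x = +0.01411
Back-substitute: b = ∂h/∂y = +0.009510.
Flow = −∇h = (-0.01411 east, -0.009510 north), which points southwest.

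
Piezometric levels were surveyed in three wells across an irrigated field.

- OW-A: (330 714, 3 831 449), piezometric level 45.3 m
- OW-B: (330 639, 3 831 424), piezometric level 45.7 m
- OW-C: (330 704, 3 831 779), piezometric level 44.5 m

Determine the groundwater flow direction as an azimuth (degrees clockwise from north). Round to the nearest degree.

060°

Three-point gradient (reference OW-A): Δ to OW-B = (-75, -25, +0.4), Δ to OW-C = (-10, 330, -0.8).
∂h/∂x = -0.004480, ∂h/∂y = -0.002560 (det = -25000).
Flow direction (−∇h) has components (+0.004480 E, +0.002560 N).
Azimuth = atan2(E, N) = atan2(+0.004480, +0.002560) = 60.3° ≈ 060°.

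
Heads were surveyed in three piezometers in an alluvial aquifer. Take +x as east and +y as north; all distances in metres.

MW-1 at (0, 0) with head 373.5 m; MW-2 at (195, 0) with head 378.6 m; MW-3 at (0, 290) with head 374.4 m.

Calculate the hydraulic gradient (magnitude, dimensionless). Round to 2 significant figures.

0.026

∂h/∂x = (378.6 − 373.5) / (195 − 0) = +0.02615
∂h/∂y = (374.4 − 373.5) / (290 − 0) = +0.003103
|∇h| = √(0.02615² + 0.003103²) = 0.02633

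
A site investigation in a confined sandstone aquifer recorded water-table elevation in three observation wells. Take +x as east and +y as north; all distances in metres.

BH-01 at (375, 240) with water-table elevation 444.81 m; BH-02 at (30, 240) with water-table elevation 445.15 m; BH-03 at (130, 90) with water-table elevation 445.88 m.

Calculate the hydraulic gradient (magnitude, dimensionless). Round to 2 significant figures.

0.0056

Three-point gradient (reference BH-01): Δ to BH-02 = (-345, 0, +0.34), Δ to BH-03 = (-245, -150, +1.07).
∂h/∂x = -0.0009855, ∂h/∂y = -0.005524 (det = 51750).
|∇h| = √(-0.0009855² + -0.005524²) = 0.005611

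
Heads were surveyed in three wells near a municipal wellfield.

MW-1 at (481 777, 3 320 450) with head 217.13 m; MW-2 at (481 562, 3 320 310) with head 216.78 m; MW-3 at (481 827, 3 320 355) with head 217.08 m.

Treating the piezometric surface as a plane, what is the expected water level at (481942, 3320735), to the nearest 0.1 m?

Three-point gradient (reference MW-1): Δ to MW-2 = (-215, -140, -0.35), Δ to MW-3 = (50, -95, -0.05).
∂h/∂x = +0.0009572, ∂h/∂y = +0.001030 (det = 27425).
h(481942, 3320735) = 217.13 + (+0.0009572)·(165) + (+0.001030)·(285) = 217.13 +0.158 +0.294 = 217.582 m.

217.6 m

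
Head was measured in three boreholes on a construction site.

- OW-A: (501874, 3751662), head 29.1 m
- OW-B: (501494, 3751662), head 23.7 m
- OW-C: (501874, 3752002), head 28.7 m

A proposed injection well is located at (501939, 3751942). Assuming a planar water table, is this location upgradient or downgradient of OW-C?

∂h/∂x = (23.7 − 29.1) / (501494 − 501874) = +0.01421
∂h/∂y = (28.7 − 29.1) / (3752002 − 3751662) = -0.001176
Head at (501939, 3751942) = 29.1 + (+0.01421)·(65) + (-0.001176)·(280) = 29.69 m.
That is higher than the 28.7 m at OW-C, so the point is upgradient.

upgradient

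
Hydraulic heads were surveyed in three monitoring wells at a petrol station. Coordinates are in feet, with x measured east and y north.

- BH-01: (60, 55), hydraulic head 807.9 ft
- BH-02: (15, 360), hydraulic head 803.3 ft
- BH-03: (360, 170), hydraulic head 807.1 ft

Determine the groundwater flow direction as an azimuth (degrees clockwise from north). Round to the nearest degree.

Differences from BH-01: to BH-02 (Δx, Δy, Δh) = (-45, 305, -4.6); to BH-03 = (300, 115, -0.8).
Solve a·Δx + b·Δy = Δh: det = (-45)·115 − 300·305 = -96675.
∂h/∂x = [(-4.6)·115 − (-0.8)·305] / -96675 = +0.002948
∂h/∂y = [(-45)·(-0.8) − 300·(-4.6)] / -96675 = -0.01465
Flow direction (−∇h) has components (-0.002948 E, +0.01465 N).
Azimuth = atan2(E, N) = atan2(-0.002948, +0.01465) = 348.6° ≈ 349°.

349°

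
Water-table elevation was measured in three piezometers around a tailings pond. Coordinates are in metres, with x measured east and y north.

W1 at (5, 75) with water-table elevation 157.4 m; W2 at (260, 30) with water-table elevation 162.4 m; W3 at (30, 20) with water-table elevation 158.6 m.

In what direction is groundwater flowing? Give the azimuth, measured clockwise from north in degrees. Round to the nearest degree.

309°

Taking W1 as reference: W2−W1 = (255, -45, +5.0); W3−W1 = (25, -55, +1.2).
Determinant of the coordinate differences = 255·(-55) − 25·(-45) = -12900.
∂h/∂x = [(+5.0)·(-55) − (+1.2)·(-45)] / -12900 = +0.01713
∂h/∂y = [255·(+1.2) − 25·(+5.0)] / -12900 = -0.01403
Flow direction (−∇h) has components (-0.01713 E, +0.01403 N).
Azimuth = atan2(E, N) = atan2(-0.01713, +0.01403) = 309.3° ≈ 309°.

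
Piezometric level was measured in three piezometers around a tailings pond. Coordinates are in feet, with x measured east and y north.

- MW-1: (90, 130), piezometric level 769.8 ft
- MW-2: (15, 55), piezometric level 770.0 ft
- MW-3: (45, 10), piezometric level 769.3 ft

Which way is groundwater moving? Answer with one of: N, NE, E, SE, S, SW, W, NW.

SE

Taking MW-1 as reference: MW-2−MW-1 = (-75, -75, +0.2); MW-3−MW-1 = (-45, -120, -0.5).
Determinant of the coordinate differences = (-75)·(-120) − (-45)·(-75) = 5625.
∂h/∂x = [(+0.2)·(-120) − (-0.5)·(-75)] / 5625 = -0.01093
∂h/∂y = [(-75)·(-0.5) − (-45)·(+0.2)] / 5625 = +0.008267
Flow = −∇h = (+0.01093 east, -0.008267 north), which points southeast.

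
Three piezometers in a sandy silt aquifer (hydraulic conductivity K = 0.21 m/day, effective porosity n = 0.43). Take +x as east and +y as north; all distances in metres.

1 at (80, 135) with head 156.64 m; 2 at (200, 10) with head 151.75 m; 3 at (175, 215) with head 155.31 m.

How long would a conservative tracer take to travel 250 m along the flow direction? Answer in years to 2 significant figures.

47 years

Taking 1 as reference: 2−1 = (120, -125, -4.89); 3−1 = (95, 80, -1.33).
Solve a·Δx + b·Δy = Δh: det = 120·80 − 95·(-125) = 21475.
∂h/∂x = [(-4.89)·80 − (-1.33)·(-125)] / 21475 = -0.02596
∂h/∂y = [120·(-1.33) − 95·(-4.89)] / 21475 = +0.01420
|∇h| = √(-0.02596² + 0.01420²) = 0.02959
Seepage velocity v = K·i/n = 0.21 × 0.02959 / 0.43 = 0.01445 m/day.
t = 250 / 0.01445 = 1.73e+04 days = 47.4 years.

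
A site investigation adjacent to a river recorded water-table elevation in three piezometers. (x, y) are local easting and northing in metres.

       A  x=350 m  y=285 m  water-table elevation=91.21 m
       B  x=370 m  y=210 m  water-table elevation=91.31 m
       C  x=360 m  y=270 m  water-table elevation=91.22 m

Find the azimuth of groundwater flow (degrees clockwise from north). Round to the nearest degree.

Taking A as reference: B−A = (20, -75, +0.10); C−A = (10, -15, +0.01).
Determinant of the coordinate differences = 20·(-15) − 10·(-75) = 450.
∂h/∂x = [(+0.10)·(-15) − (+0.01)·(-75)] / 450 = -0.001667
∂h/∂y = [20·(+0.01) − 10·(+0.10)] / 450 = -0.001778
Flow direction (−∇h) has components (+0.001667 E, +0.001778 N).
Azimuth = atan2(E, N) = atan2(+0.001667, +0.001778) = 43.2° ≈ 043°.

043°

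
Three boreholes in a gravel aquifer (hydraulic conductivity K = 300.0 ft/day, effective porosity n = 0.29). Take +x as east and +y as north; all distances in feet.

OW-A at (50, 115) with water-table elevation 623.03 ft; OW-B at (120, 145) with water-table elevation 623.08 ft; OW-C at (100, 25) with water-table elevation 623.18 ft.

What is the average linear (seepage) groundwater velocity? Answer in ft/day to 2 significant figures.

With h = a·x + b·y + c and OW-A as origin, the differences give:
  70·a + 30·b = +0.05
  50·a + (-90)·b = +0.15
Eliminate b (×(-90) and ×30, subtract): -7800·a = -9.000 → a = ∂h/∂x = +0.001154
Back-substitute: b = ∂h/∂y = -0.001026.
|∇h| = √(0.001154² + -0.001026²) = 0.001544
Seepage velocity v = K·i/n = 300.0 × 0.001544 / 0.29 = 1.597 ft/day.

1.6 ft/day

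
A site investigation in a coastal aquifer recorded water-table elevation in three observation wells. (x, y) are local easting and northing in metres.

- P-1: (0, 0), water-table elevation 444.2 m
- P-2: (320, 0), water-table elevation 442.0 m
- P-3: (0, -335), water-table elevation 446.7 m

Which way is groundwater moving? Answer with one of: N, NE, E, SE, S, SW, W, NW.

∂h/∂x = (442.0 − 444.2) / (320 − 0) = -0.006875
∂h/∂y = (446.7 − 444.2) / (-335 − 0) = -0.007463
Flow = −∇h = (+0.006875 east, +0.007463 north), which points northeast.

NE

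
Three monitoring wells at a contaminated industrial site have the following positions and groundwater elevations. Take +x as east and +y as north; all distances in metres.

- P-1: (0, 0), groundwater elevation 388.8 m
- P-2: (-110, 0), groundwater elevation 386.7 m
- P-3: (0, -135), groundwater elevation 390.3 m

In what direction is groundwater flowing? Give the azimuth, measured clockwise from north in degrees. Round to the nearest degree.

∂h/∂x = (386.7 − 388.8) / (-110 − 0) = +0.01909
∂h/∂y = (390.3 − 388.8) / (-135 − 0) = -0.01111
Flow direction (−∇h) has components (-0.01909 E, +0.01111 N).
Azimuth = atan2(E, N) = atan2(-0.01909, +0.01111) = 300.2° ≈ 300°.

300°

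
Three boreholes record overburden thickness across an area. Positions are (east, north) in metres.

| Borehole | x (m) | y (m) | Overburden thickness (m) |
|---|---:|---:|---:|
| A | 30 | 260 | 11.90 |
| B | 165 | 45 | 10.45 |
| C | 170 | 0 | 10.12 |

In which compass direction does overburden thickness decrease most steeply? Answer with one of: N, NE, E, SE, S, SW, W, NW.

Differences from A: to B (Δx, Δy, Δh) = (135, -215, -1.45); to C = (140, -260, -1.78).
Solve a·Δx + b·Δy = Δd: det = 135·(-260) − 140·(-215) = -5000.
∂d/∂x = [(-1.45)·(-260) − (-1.78)·(-215)] / -5000 = +0.001140
∂d/∂y = [135·(-1.78) − 140·(-1.45)] / -5000 = +0.007460
Steepest decrease is along −∇f = (-0.001140 E, -0.007460 N) → south.

S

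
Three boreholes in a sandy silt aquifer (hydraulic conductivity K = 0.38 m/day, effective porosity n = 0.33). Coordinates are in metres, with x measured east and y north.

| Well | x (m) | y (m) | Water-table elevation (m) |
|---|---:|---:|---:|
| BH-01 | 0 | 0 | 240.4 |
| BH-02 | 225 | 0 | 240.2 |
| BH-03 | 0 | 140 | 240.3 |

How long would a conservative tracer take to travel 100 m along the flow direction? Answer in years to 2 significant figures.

∂h/∂x = (240.2 − 240.4) / (225 − 0) = -0.0008889
∂h/∂y = (240.3 − 240.4) / (140 − 0) = -0.0007143
|∇h| = √(-0.0008889² + -0.0007143²) = 0.00114
Seepage velocity v = K·i/n = 0.38 × 0.00114 / 0.33 = 0.001313 m/day.
t = 100 / 0.001313 = 7.616e+04 days = 209 years.

210 years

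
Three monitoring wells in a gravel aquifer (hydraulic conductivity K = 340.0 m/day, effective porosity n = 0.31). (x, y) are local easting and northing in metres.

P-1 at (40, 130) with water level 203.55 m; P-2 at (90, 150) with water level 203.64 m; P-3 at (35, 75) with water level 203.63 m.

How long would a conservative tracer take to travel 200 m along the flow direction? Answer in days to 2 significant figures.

61 days

Three-point gradient (reference P-1): Δ to P-2 = (50, 20, +0.09), Δ to P-3 = (-5, -55, +0.08).
∂h/∂x = +0.002472, ∂h/∂y = -0.001679 (det = -2650).
|∇h| = √(0.002472² + -0.001679²) = 0.002988
Seepage velocity v = K·i/n = 340.0 × 0.002988 / 0.31 = 3.277 m/day.
t = 200 / 3.277 = 61.03 days.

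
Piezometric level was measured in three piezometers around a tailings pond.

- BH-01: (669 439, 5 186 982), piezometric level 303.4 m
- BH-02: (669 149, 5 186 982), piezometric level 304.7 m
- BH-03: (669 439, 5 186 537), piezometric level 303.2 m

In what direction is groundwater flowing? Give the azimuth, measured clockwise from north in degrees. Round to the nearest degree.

∂h/∂x = (304.7 − 303.4) / (669149 − 669439) = -0.004483
∂h/∂y = (303.2 − 303.4) / (5186537 − 5186982) = +0.0004494
Flow direction (−∇h) has components (+0.004483 E, -0.0004494 N).
Azimuth = atan2(E, N) = atan2(+0.004483, -0.0004494) = 95.7° ≈ 096°.

096°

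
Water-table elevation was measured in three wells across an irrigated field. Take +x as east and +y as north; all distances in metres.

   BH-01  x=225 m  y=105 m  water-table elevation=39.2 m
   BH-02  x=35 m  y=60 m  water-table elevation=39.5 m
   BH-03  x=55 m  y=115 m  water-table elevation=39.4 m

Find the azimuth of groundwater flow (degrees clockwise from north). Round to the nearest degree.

043°

Taking BH-01 as reference: BH-02−BH-01 = (-190, -45, +0.3); BH-03−BH-01 = (-170, 10, +0.2).
Solve a·Δx + b·Δy = Δh: det = (-190)·10 − (-170)·(-45) = -9550.
∂h/∂x = [(+0.3)·10 − (+0.2)·(-45)] / -9550 = -0.001257
∂h/∂y = [(-190)·(+0.2) − (-170)·(+0.3)] / -9550 = -0.001361
Flow direction (−∇h) has components (+0.001257 E, +0.001361 N).
Azimuth = atan2(E, N) = atan2(+0.001257, +0.001361) = 42.7° ≈ 043°.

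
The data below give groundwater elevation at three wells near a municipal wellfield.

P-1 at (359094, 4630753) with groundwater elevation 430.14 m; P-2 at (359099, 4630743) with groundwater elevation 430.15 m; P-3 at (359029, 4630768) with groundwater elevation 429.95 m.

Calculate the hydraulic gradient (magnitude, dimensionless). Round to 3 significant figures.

With h = a·x + b·y + c and P-1 as origin, the differences give:
  5·a + (-10)·b = +0.01
  (-65)·a + 15·b = -0.19
Eliminate b (×15 and ×(-10), subtract): -575·a = -1.750 → a = ∂h/∂x = +0.003043
Back-substitute: b = ∂h/∂y = +0.0005217.
|∇h| = √(0.003043² + 0.0005217²) = 0.003087

0.00309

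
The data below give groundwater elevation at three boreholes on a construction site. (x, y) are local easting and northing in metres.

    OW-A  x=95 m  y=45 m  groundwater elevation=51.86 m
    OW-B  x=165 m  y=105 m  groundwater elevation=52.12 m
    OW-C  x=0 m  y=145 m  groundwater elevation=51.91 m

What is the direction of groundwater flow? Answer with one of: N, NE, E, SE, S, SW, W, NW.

SW

With h = a·x + b·y + c and OW-A as origin, the differences give:
  70·a + 60·b = +0.26
  (-95)·a + 100·b = +0.05
Eliminate b (×100 and ×60, subtract): 12700·a = 23.000 → a = ∂h/∂x = +0.001811
Back-substitute: b = ∂h/∂y = +0.002220.
Flow = −∇h = (-0.001811 east, -0.002220 north), which points southwest.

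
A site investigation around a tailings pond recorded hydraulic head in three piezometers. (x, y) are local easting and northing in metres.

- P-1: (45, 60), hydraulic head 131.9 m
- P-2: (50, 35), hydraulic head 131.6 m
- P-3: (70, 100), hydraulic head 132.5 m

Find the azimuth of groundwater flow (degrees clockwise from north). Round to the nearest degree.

196°

With h = a·x + b·y + c and P-1 as origin, the differences give:
  5·a + (-25)·b = -0.3
  25·a + 40·b = +0.6
Eliminate b (×40 and ×(-25), subtract): 825·a = 3.00 → a = ∂h/∂x = +0.003636
Back-substitute: b = ∂h/∂y = +0.01273.
Flow direction (−∇h) has components (-0.003636 E, -0.01273 N).
Azimuth = atan2(E, N) = atan2(-0.003636, -0.01273) = 195.9° ≈ 196°.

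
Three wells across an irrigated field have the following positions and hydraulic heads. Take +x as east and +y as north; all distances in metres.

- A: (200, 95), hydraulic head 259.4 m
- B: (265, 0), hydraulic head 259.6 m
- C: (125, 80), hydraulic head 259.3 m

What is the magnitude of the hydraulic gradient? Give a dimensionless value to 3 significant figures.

0.00187

Taking A as reference: B−A = (65, -95, +0.2); C−A = (-75, -15, -0.1).
Solve a·Δx + b·Δy = Δh: det = 65·(-15) − (-75)·(-95) = -8100.
∂h/∂x = [(+0.2)·(-15) − (-0.1)·(-95)] / -8100 = +0.001543
∂h/∂y = [65·(-0.1) − (-75)·(+0.2)] / -8100 = -0.001049
|∇h| = √(0.001543² + -0.001049²) = 0.001866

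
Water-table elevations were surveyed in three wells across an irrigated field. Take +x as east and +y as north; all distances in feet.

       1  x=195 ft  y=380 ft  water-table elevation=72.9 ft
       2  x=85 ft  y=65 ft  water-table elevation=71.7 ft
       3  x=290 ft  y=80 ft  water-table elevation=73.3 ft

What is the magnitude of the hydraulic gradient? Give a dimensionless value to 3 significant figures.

0.00780

With h = a·x + b·y + c and 1 as origin, the differences give:
  (-110)·a + (-315)·b = -1.2
  95·a + (-300)·b = +0.4
Eliminate b (×(-300) and ×(-315), subtract): 62925·a = 486.00 → a = ∂h/∂x = +0.007723
Back-substitute: b = ∂h/∂y = +0.001112.
|∇h| = √(0.007723² + 0.001112²) = 0.007803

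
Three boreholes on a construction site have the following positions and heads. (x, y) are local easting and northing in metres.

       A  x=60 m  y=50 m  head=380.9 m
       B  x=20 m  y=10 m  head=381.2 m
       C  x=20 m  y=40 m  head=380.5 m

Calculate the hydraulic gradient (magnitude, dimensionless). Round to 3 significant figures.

0.0282

With h = a·x + b·y + c and A as origin, the differences give:
  (-40)·a + (-40)·b = +0.3
  (-40)·a + (-10)·b = -0.4
Eliminate b (×(-10) and ×(-40), subtract): -1200·a = -19.00 → a = ∂h/∂x = +0.01583
Back-substitute: b = ∂h/∂y = -0.02333.
|∇h| = √(0.01583² + -0.02333²) = 0.02819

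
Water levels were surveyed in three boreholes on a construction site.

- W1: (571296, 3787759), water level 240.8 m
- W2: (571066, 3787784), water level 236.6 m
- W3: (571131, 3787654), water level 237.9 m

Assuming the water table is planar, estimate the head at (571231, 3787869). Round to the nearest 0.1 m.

239.5 m

Three-point gradient (reference W1): Δ to W2 = (-230, 25, -4.2), Δ to W3 = (-165, -105, -2.9).
∂h/∂x = +0.01816, ∂h/∂y = -0.0009195 (det = 28275).
h(571231, 3787869) = 240.8 + (+0.01816)·(-65) + (-0.0009195)·(110) = 240.8 -1.180 -0.101 = 239.518 m.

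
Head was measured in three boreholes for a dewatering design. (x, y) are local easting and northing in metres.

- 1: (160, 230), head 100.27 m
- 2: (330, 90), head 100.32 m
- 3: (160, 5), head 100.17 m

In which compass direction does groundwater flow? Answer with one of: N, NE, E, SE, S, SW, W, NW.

SW

Taking 1 as reference: 2−1 = (170, -140, +0.05); 3−1 = (0, -225, -0.10).
Determinant of the coordinate differences = 170·(-225) − 0·(-140) = -38250.
∂h/∂x = [(+0.05)·(-225) − (-0.10)·(-140)] / -38250 = +0.0006601
∂h/∂y = [170·(-0.10) − 0·(+0.05)] / -38250 = +0.0004444
Flow = −∇h = (-0.0006601 east, -0.0004444 north), which points southwest.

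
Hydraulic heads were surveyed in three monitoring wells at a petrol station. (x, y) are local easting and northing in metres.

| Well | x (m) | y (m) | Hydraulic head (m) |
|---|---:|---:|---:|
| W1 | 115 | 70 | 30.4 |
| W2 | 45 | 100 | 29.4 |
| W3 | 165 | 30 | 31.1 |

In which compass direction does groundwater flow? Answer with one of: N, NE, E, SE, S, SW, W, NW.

W

Taking W1 as reference: W2−W1 = (-70, 30, -1.0); W3−W1 = (50, -40, +0.7).
Solve a·Δx + b·Δy = Δh: det = (-70)·(-40) − 50·30 = 1300.
∂h/∂x = [(-1.0)·(-40) − (+0.7)·30] / 1300 = +0.01462
∂h/∂y = [(-70)·(+0.7) − 50·(-1.0)] / 1300 = +0.0007692
Flow = −∇h = (-0.01462 east, -0.0007692 north), which points west.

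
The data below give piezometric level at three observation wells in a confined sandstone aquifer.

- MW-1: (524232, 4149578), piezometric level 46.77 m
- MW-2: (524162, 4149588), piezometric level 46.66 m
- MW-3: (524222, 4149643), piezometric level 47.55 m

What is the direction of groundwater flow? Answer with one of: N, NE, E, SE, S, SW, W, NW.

S

Differences from MW-1: to MW-2 (Δx, Δy, Δh) = (-70, 10, -0.11); to MW-3 = (-10, 65, +0.78).
Solve a·Δx + b·Δy = Δh: det = (-70)·65 − (-10)·10 = -4450.
∂h/∂x = [(-0.11)·65 − (+0.78)·10] / -4450 = +0.003360
∂h/∂y = [(-70)·(+0.78) − (-10)·(-0.11)] / -4450 = +0.01252
Flow = −∇h = (-0.003360 east, -0.01252 north), which points south.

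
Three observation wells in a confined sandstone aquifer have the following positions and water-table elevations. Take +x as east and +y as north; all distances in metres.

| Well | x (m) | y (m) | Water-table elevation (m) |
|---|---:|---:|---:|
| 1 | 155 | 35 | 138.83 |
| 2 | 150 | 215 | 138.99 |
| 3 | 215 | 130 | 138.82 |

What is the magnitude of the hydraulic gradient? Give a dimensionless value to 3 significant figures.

0.00173

With h = a·x + b·y + c and 1 as origin, the differences give:
  (-5)·a + 180·b = +0.16
  60·a + 95·b = -0.01
Eliminate b (×95 and ×180, subtract): -11275·a = 17.000 → a = ∂h/∂x = -0.001508
Back-substitute: b = ∂h/∂y = +0.0008470.
|∇h| = √(-0.001508² + 0.0008470²) = 0.00173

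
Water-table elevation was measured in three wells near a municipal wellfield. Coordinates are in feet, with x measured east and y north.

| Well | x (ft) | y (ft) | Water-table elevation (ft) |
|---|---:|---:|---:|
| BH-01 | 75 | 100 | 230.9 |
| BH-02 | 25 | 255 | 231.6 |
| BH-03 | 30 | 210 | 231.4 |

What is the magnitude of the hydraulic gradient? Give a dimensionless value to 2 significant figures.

0.0044

Taking BH-01 as reference: BH-02−BH-01 = (-50, 155, +0.7); BH-03−BH-01 = (-45, 110, +0.5).
Determinant of the coordinate differences = (-50)·110 − (-45)·155 = 1475.
∂h/∂x = [(+0.7)·110 − (+0.5)·155] / 1475 = -0.0003390
∂h/∂y = [(-50)·(+0.5) − (-45)·(+0.7)] / 1475 = +0.004407
|∇h| = √(-0.0003390² + 0.004407²) = 0.00442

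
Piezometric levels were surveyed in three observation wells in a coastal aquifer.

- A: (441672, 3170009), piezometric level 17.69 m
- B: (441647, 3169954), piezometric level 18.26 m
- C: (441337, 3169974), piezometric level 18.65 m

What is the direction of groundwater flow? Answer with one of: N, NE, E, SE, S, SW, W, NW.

N

Three-point gradient (reference A): Δ to B = (-25, -55, +0.57), Δ to C = (-335, -35, +0.96).
∂h/∂x = -0.001872, ∂h/∂y = -0.009513 (det = -17550).
Flow = −∇h = (+0.001872 east, +0.009513 north), which points north.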